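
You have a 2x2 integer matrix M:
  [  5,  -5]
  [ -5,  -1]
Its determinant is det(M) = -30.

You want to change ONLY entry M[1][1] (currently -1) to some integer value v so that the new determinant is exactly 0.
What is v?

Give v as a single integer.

Answer: 5

Derivation:
det is linear in entry M[1][1]: det = old_det + (v - -1) * C_11
Cofactor C_11 = 5
Want det = 0: -30 + (v - -1) * 5 = 0
  (v - -1) = 30 / 5 = 6
  v = -1 + (6) = 5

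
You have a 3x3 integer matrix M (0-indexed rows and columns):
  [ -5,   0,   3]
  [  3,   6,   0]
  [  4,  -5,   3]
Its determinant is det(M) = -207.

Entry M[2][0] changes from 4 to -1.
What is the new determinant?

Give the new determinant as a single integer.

Answer: -117

Derivation:
det is linear in row 2: changing M[2][0] by delta changes det by delta * cofactor(2,0).
Cofactor C_20 = (-1)^(2+0) * minor(2,0) = -18
Entry delta = -1 - 4 = -5
Det delta = -5 * -18 = 90
New det = -207 + 90 = -117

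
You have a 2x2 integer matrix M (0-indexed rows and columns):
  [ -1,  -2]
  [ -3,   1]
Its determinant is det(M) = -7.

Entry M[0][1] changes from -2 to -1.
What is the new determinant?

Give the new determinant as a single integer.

det is linear in row 0: changing M[0][1] by delta changes det by delta * cofactor(0,1).
Cofactor C_01 = (-1)^(0+1) * minor(0,1) = 3
Entry delta = -1 - -2 = 1
Det delta = 1 * 3 = 3
New det = -7 + 3 = -4

Answer: -4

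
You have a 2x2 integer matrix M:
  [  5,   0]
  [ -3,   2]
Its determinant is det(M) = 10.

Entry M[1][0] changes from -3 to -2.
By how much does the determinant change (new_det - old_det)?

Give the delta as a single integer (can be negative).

Answer: 0

Derivation:
Cofactor C_10 = 0
Entry delta = -2 - -3 = 1
Det delta = entry_delta * cofactor = 1 * 0 = 0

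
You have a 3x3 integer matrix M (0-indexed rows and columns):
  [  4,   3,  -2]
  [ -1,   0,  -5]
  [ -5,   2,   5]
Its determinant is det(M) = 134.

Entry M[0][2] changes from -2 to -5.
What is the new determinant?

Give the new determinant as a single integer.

det is linear in row 0: changing M[0][2] by delta changes det by delta * cofactor(0,2).
Cofactor C_02 = (-1)^(0+2) * minor(0,2) = -2
Entry delta = -5 - -2 = -3
Det delta = -3 * -2 = 6
New det = 134 + 6 = 140

Answer: 140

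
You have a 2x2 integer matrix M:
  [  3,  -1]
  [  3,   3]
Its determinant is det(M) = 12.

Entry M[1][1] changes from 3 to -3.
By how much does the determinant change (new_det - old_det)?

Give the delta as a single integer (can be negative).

Answer: -18

Derivation:
Cofactor C_11 = 3
Entry delta = -3 - 3 = -6
Det delta = entry_delta * cofactor = -6 * 3 = -18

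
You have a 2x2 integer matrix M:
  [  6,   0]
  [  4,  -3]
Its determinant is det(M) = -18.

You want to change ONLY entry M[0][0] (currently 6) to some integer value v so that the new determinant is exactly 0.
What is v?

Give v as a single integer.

det is linear in entry M[0][0]: det = old_det + (v - 6) * C_00
Cofactor C_00 = -3
Want det = 0: -18 + (v - 6) * -3 = 0
  (v - 6) = 18 / -3 = -6
  v = 6 + (-6) = 0

Answer: 0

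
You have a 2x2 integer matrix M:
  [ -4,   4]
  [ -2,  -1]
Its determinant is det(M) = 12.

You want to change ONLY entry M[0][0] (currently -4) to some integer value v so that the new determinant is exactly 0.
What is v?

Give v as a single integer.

det is linear in entry M[0][0]: det = old_det + (v - -4) * C_00
Cofactor C_00 = -1
Want det = 0: 12 + (v - -4) * -1 = 0
  (v - -4) = -12 / -1 = 12
  v = -4 + (12) = 8

Answer: 8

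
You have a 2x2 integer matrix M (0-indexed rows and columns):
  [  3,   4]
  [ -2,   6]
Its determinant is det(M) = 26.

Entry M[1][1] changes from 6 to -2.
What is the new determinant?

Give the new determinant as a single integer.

det is linear in row 1: changing M[1][1] by delta changes det by delta * cofactor(1,1).
Cofactor C_11 = (-1)^(1+1) * minor(1,1) = 3
Entry delta = -2 - 6 = -8
Det delta = -8 * 3 = -24
New det = 26 + -24 = 2

Answer: 2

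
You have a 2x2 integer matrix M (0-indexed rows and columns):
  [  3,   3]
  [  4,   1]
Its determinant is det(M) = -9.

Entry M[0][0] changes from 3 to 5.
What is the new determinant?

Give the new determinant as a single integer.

Answer: -7

Derivation:
det is linear in row 0: changing M[0][0] by delta changes det by delta * cofactor(0,0).
Cofactor C_00 = (-1)^(0+0) * minor(0,0) = 1
Entry delta = 5 - 3 = 2
Det delta = 2 * 1 = 2
New det = -9 + 2 = -7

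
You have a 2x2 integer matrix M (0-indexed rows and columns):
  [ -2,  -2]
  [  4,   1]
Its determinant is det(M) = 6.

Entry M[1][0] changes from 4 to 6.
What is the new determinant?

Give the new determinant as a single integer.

Answer: 10

Derivation:
det is linear in row 1: changing M[1][0] by delta changes det by delta * cofactor(1,0).
Cofactor C_10 = (-1)^(1+0) * minor(1,0) = 2
Entry delta = 6 - 4 = 2
Det delta = 2 * 2 = 4
New det = 6 + 4 = 10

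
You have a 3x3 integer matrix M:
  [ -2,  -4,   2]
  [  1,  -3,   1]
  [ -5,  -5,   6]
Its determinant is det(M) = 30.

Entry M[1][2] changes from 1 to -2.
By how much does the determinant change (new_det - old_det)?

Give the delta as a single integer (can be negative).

Cofactor C_12 = 10
Entry delta = -2 - 1 = -3
Det delta = entry_delta * cofactor = -3 * 10 = -30

Answer: -30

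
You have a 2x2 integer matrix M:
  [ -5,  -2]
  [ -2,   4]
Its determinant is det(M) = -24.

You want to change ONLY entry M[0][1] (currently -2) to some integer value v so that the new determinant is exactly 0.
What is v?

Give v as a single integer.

Answer: 10

Derivation:
det is linear in entry M[0][1]: det = old_det + (v - -2) * C_01
Cofactor C_01 = 2
Want det = 0: -24 + (v - -2) * 2 = 0
  (v - -2) = 24 / 2 = 12
  v = -2 + (12) = 10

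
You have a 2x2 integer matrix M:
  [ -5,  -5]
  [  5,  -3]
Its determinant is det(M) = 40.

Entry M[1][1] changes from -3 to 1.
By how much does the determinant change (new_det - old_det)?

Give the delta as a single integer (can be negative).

Answer: -20

Derivation:
Cofactor C_11 = -5
Entry delta = 1 - -3 = 4
Det delta = entry_delta * cofactor = 4 * -5 = -20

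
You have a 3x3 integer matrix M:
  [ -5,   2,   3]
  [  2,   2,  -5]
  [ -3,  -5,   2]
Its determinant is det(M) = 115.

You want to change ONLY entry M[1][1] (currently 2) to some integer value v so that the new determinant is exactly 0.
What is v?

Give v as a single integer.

Answer: 117

Derivation:
det is linear in entry M[1][1]: det = old_det + (v - 2) * C_11
Cofactor C_11 = -1
Want det = 0: 115 + (v - 2) * -1 = 0
  (v - 2) = -115 / -1 = 115
  v = 2 + (115) = 117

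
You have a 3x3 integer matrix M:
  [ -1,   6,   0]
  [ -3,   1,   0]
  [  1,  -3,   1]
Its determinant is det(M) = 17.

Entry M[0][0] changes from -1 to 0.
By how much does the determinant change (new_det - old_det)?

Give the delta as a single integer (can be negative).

Cofactor C_00 = 1
Entry delta = 0 - -1 = 1
Det delta = entry_delta * cofactor = 1 * 1 = 1

Answer: 1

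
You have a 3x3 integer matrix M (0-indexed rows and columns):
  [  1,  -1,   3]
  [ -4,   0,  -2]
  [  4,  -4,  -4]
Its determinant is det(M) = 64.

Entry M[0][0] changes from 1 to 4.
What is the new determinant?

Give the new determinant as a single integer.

det is linear in row 0: changing M[0][0] by delta changes det by delta * cofactor(0,0).
Cofactor C_00 = (-1)^(0+0) * minor(0,0) = -8
Entry delta = 4 - 1 = 3
Det delta = 3 * -8 = -24
New det = 64 + -24 = 40

Answer: 40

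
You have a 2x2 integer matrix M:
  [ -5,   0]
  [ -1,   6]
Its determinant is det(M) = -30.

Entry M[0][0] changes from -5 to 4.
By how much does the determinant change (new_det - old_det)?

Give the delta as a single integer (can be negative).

Cofactor C_00 = 6
Entry delta = 4 - -5 = 9
Det delta = entry_delta * cofactor = 9 * 6 = 54

Answer: 54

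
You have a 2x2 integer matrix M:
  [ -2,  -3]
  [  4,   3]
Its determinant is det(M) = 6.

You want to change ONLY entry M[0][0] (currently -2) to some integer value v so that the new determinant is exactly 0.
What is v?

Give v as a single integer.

det is linear in entry M[0][0]: det = old_det + (v - -2) * C_00
Cofactor C_00 = 3
Want det = 0: 6 + (v - -2) * 3 = 0
  (v - -2) = -6 / 3 = -2
  v = -2 + (-2) = -4

Answer: -4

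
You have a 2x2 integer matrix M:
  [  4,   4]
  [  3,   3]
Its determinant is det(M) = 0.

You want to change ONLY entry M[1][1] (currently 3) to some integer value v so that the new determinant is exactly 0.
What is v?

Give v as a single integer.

det is linear in entry M[1][1]: det = old_det + (v - 3) * C_11
Cofactor C_11 = 4
Want det = 0: 0 + (v - 3) * 4 = 0
  (v - 3) = 0 / 4 = 0
  v = 3 + (0) = 3

Answer: 3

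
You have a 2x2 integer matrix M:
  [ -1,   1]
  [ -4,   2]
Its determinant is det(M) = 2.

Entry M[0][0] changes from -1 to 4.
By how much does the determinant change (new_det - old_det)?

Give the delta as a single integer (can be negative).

Cofactor C_00 = 2
Entry delta = 4 - -1 = 5
Det delta = entry_delta * cofactor = 5 * 2 = 10

Answer: 10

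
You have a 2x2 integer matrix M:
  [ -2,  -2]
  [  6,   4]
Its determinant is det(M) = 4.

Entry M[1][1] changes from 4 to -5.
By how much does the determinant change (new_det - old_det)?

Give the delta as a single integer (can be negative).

Cofactor C_11 = -2
Entry delta = -5 - 4 = -9
Det delta = entry_delta * cofactor = -9 * -2 = 18

Answer: 18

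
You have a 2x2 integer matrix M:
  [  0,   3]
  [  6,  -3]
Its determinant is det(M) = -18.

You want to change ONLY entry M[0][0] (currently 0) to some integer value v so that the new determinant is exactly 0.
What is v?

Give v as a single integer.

Answer: -6

Derivation:
det is linear in entry M[0][0]: det = old_det + (v - 0) * C_00
Cofactor C_00 = -3
Want det = 0: -18 + (v - 0) * -3 = 0
  (v - 0) = 18 / -3 = -6
  v = 0 + (-6) = -6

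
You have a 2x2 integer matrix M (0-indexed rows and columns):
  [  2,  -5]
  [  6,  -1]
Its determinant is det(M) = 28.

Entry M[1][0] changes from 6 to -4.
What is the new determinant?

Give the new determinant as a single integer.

Answer: -22

Derivation:
det is linear in row 1: changing M[1][0] by delta changes det by delta * cofactor(1,0).
Cofactor C_10 = (-1)^(1+0) * minor(1,0) = 5
Entry delta = -4 - 6 = -10
Det delta = -10 * 5 = -50
New det = 28 + -50 = -22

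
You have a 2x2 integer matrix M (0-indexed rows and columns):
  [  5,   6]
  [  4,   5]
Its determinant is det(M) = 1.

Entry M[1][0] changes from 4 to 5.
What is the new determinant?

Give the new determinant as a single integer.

det is linear in row 1: changing M[1][0] by delta changes det by delta * cofactor(1,0).
Cofactor C_10 = (-1)^(1+0) * minor(1,0) = -6
Entry delta = 5 - 4 = 1
Det delta = 1 * -6 = -6
New det = 1 + -6 = -5

Answer: -5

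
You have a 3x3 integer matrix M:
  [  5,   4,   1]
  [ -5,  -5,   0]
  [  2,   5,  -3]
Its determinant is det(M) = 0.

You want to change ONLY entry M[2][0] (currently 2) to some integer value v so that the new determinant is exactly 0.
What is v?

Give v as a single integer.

Answer: 2

Derivation:
det is linear in entry M[2][0]: det = old_det + (v - 2) * C_20
Cofactor C_20 = 5
Want det = 0: 0 + (v - 2) * 5 = 0
  (v - 2) = 0 / 5 = 0
  v = 2 + (0) = 2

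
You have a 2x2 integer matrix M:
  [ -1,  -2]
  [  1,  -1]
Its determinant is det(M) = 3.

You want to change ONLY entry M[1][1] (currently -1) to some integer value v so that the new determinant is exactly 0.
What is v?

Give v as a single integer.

Answer: 2

Derivation:
det is linear in entry M[1][1]: det = old_det + (v - -1) * C_11
Cofactor C_11 = -1
Want det = 0: 3 + (v - -1) * -1 = 0
  (v - -1) = -3 / -1 = 3
  v = -1 + (3) = 2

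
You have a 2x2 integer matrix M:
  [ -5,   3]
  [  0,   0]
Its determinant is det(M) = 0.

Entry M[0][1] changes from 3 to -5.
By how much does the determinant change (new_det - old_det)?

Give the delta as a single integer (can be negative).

Cofactor C_01 = 0
Entry delta = -5 - 3 = -8
Det delta = entry_delta * cofactor = -8 * 0 = 0

Answer: 0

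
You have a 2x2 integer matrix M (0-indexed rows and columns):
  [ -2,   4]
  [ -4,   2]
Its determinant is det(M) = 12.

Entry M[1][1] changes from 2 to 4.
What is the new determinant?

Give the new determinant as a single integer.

Answer: 8

Derivation:
det is linear in row 1: changing M[1][1] by delta changes det by delta * cofactor(1,1).
Cofactor C_11 = (-1)^(1+1) * minor(1,1) = -2
Entry delta = 4 - 2 = 2
Det delta = 2 * -2 = -4
New det = 12 + -4 = 8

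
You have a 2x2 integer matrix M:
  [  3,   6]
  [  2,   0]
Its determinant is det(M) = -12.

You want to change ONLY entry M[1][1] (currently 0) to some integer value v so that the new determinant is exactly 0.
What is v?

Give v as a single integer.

det is linear in entry M[1][1]: det = old_det + (v - 0) * C_11
Cofactor C_11 = 3
Want det = 0: -12 + (v - 0) * 3 = 0
  (v - 0) = 12 / 3 = 4
  v = 0 + (4) = 4

Answer: 4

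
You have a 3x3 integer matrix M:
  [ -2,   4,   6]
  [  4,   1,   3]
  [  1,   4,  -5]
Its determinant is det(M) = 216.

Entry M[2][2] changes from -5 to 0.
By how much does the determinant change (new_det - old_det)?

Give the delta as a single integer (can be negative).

Cofactor C_22 = -18
Entry delta = 0 - -5 = 5
Det delta = entry_delta * cofactor = 5 * -18 = -90

Answer: -90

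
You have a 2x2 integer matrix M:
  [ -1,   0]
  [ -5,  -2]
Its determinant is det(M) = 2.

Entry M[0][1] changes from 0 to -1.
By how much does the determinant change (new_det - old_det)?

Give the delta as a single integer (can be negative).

Answer: -5

Derivation:
Cofactor C_01 = 5
Entry delta = -1 - 0 = -1
Det delta = entry_delta * cofactor = -1 * 5 = -5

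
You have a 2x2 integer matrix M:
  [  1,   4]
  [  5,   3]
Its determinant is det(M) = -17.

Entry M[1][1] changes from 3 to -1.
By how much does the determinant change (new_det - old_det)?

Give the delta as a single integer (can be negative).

Cofactor C_11 = 1
Entry delta = -1 - 3 = -4
Det delta = entry_delta * cofactor = -4 * 1 = -4

Answer: -4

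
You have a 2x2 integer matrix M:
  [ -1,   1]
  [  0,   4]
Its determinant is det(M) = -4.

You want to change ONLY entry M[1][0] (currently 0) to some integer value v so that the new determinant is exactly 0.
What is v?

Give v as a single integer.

Answer: -4

Derivation:
det is linear in entry M[1][0]: det = old_det + (v - 0) * C_10
Cofactor C_10 = -1
Want det = 0: -4 + (v - 0) * -1 = 0
  (v - 0) = 4 / -1 = -4
  v = 0 + (-4) = -4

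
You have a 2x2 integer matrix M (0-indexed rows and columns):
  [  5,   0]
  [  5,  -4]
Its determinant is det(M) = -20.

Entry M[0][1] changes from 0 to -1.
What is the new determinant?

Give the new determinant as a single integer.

Answer: -15

Derivation:
det is linear in row 0: changing M[0][1] by delta changes det by delta * cofactor(0,1).
Cofactor C_01 = (-1)^(0+1) * minor(0,1) = -5
Entry delta = -1 - 0 = -1
Det delta = -1 * -5 = 5
New det = -20 + 5 = -15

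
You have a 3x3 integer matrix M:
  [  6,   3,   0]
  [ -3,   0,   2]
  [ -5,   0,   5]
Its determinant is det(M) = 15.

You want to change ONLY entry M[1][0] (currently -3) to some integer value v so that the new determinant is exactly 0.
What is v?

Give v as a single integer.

det is linear in entry M[1][0]: det = old_det + (v - -3) * C_10
Cofactor C_10 = -15
Want det = 0: 15 + (v - -3) * -15 = 0
  (v - -3) = -15 / -15 = 1
  v = -3 + (1) = -2

Answer: -2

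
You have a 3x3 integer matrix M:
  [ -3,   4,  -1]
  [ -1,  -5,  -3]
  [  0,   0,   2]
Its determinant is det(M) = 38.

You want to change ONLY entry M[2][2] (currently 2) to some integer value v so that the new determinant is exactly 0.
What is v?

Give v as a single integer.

det is linear in entry M[2][2]: det = old_det + (v - 2) * C_22
Cofactor C_22 = 19
Want det = 0: 38 + (v - 2) * 19 = 0
  (v - 2) = -38 / 19 = -2
  v = 2 + (-2) = 0

Answer: 0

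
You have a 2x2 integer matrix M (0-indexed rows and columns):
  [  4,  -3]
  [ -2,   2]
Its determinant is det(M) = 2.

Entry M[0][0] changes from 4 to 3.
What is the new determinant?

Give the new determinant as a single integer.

det is linear in row 0: changing M[0][0] by delta changes det by delta * cofactor(0,0).
Cofactor C_00 = (-1)^(0+0) * minor(0,0) = 2
Entry delta = 3 - 4 = -1
Det delta = -1 * 2 = -2
New det = 2 + -2 = 0

Answer: 0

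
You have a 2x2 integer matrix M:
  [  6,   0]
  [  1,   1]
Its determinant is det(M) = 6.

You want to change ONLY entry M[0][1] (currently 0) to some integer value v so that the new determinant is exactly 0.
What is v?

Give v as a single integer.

det is linear in entry M[0][1]: det = old_det + (v - 0) * C_01
Cofactor C_01 = -1
Want det = 0: 6 + (v - 0) * -1 = 0
  (v - 0) = -6 / -1 = 6
  v = 0 + (6) = 6

Answer: 6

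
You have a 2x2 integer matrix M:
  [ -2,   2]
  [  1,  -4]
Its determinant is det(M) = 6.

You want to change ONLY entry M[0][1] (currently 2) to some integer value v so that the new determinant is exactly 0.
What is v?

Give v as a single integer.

Answer: 8

Derivation:
det is linear in entry M[0][1]: det = old_det + (v - 2) * C_01
Cofactor C_01 = -1
Want det = 0: 6 + (v - 2) * -1 = 0
  (v - 2) = -6 / -1 = 6
  v = 2 + (6) = 8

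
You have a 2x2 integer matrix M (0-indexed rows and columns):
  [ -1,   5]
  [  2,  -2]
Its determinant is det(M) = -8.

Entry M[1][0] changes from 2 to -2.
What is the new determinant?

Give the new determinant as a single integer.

Answer: 12

Derivation:
det is linear in row 1: changing M[1][0] by delta changes det by delta * cofactor(1,0).
Cofactor C_10 = (-1)^(1+0) * minor(1,0) = -5
Entry delta = -2 - 2 = -4
Det delta = -4 * -5 = 20
New det = -8 + 20 = 12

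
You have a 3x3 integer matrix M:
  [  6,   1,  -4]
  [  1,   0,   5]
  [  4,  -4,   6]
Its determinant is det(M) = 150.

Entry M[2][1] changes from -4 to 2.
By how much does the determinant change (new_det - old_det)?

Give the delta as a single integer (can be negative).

Cofactor C_21 = -34
Entry delta = 2 - -4 = 6
Det delta = entry_delta * cofactor = 6 * -34 = -204

Answer: -204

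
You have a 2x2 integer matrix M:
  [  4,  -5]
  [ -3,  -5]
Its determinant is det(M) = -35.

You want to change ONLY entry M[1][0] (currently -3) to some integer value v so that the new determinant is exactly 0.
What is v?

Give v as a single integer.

Answer: 4

Derivation:
det is linear in entry M[1][0]: det = old_det + (v - -3) * C_10
Cofactor C_10 = 5
Want det = 0: -35 + (v - -3) * 5 = 0
  (v - -3) = 35 / 5 = 7
  v = -3 + (7) = 4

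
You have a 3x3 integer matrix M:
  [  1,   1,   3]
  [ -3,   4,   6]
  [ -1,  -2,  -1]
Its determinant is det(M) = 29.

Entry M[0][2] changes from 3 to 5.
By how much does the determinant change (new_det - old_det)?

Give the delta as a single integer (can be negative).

Answer: 20

Derivation:
Cofactor C_02 = 10
Entry delta = 5 - 3 = 2
Det delta = entry_delta * cofactor = 2 * 10 = 20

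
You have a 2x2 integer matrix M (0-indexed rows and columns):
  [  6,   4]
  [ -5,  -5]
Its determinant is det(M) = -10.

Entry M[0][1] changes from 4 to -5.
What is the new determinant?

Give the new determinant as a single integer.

Answer: -55

Derivation:
det is linear in row 0: changing M[0][1] by delta changes det by delta * cofactor(0,1).
Cofactor C_01 = (-1)^(0+1) * minor(0,1) = 5
Entry delta = -5 - 4 = -9
Det delta = -9 * 5 = -45
New det = -10 + -45 = -55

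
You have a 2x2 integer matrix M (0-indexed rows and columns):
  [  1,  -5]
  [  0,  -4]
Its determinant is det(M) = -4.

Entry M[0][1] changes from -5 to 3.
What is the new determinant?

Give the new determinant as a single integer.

Answer: -4

Derivation:
det is linear in row 0: changing M[0][1] by delta changes det by delta * cofactor(0,1).
Cofactor C_01 = (-1)^(0+1) * minor(0,1) = 0
Entry delta = 3 - -5 = 8
Det delta = 8 * 0 = 0
New det = -4 + 0 = -4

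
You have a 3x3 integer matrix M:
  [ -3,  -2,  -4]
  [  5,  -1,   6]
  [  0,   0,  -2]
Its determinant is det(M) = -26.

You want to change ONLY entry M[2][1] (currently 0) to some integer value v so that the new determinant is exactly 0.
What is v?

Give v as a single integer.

det is linear in entry M[2][1]: det = old_det + (v - 0) * C_21
Cofactor C_21 = -2
Want det = 0: -26 + (v - 0) * -2 = 0
  (v - 0) = 26 / -2 = -13
  v = 0 + (-13) = -13

Answer: -13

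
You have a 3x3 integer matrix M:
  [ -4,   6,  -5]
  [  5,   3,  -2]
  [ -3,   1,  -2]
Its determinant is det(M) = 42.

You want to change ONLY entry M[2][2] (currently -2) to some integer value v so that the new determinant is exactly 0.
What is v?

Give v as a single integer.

det is linear in entry M[2][2]: det = old_det + (v - -2) * C_22
Cofactor C_22 = -42
Want det = 0: 42 + (v - -2) * -42 = 0
  (v - -2) = -42 / -42 = 1
  v = -2 + (1) = -1

Answer: -1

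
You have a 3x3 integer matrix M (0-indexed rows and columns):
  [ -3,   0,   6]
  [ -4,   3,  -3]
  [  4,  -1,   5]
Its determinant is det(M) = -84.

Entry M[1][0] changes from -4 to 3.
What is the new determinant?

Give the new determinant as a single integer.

det is linear in row 1: changing M[1][0] by delta changes det by delta * cofactor(1,0).
Cofactor C_10 = (-1)^(1+0) * minor(1,0) = -6
Entry delta = 3 - -4 = 7
Det delta = 7 * -6 = -42
New det = -84 + -42 = -126

Answer: -126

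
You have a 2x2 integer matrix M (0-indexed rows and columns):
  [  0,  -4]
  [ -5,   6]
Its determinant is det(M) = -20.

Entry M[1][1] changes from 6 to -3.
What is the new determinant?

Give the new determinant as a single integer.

Answer: -20

Derivation:
det is linear in row 1: changing M[1][1] by delta changes det by delta * cofactor(1,1).
Cofactor C_11 = (-1)^(1+1) * minor(1,1) = 0
Entry delta = -3 - 6 = -9
Det delta = -9 * 0 = 0
New det = -20 + 0 = -20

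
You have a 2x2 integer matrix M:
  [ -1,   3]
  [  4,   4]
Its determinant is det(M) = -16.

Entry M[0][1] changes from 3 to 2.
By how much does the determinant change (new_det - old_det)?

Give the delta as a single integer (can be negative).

Answer: 4

Derivation:
Cofactor C_01 = -4
Entry delta = 2 - 3 = -1
Det delta = entry_delta * cofactor = -1 * -4 = 4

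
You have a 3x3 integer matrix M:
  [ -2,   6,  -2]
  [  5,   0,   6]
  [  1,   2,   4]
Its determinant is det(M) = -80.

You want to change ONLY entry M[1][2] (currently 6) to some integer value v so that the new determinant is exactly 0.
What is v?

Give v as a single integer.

Answer: 14

Derivation:
det is linear in entry M[1][2]: det = old_det + (v - 6) * C_12
Cofactor C_12 = 10
Want det = 0: -80 + (v - 6) * 10 = 0
  (v - 6) = 80 / 10 = 8
  v = 6 + (8) = 14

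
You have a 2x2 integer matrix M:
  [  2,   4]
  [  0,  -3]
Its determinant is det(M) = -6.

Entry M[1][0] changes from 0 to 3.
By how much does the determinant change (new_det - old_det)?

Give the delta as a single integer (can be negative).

Cofactor C_10 = -4
Entry delta = 3 - 0 = 3
Det delta = entry_delta * cofactor = 3 * -4 = -12

Answer: -12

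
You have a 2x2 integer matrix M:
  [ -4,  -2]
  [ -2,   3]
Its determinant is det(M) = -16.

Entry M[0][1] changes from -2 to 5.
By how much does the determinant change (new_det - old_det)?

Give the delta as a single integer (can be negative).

Answer: 14

Derivation:
Cofactor C_01 = 2
Entry delta = 5 - -2 = 7
Det delta = entry_delta * cofactor = 7 * 2 = 14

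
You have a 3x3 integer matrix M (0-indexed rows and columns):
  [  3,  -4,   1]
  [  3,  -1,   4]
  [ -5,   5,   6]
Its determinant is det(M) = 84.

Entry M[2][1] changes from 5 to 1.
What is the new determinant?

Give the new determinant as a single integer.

det is linear in row 2: changing M[2][1] by delta changes det by delta * cofactor(2,1).
Cofactor C_21 = (-1)^(2+1) * minor(2,1) = -9
Entry delta = 1 - 5 = -4
Det delta = -4 * -9 = 36
New det = 84 + 36 = 120

Answer: 120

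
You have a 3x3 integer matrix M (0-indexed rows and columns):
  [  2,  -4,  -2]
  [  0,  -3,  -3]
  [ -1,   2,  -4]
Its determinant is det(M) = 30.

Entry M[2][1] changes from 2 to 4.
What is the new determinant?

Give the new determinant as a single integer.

Answer: 42

Derivation:
det is linear in row 2: changing M[2][1] by delta changes det by delta * cofactor(2,1).
Cofactor C_21 = (-1)^(2+1) * minor(2,1) = 6
Entry delta = 4 - 2 = 2
Det delta = 2 * 6 = 12
New det = 30 + 12 = 42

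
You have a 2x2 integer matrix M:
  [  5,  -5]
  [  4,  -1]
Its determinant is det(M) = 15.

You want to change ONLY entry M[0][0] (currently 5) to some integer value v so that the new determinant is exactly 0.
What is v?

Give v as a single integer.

Answer: 20

Derivation:
det is linear in entry M[0][0]: det = old_det + (v - 5) * C_00
Cofactor C_00 = -1
Want det = 0: 15 + (v - 5) * -1 = 0
  (v - 5) = -15 / -1 = 15
  v = 5 + (15) = 20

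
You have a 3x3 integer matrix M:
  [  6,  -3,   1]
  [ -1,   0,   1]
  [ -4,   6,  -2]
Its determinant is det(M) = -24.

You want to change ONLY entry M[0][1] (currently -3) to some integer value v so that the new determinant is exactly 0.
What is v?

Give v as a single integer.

Answer: -7

Derivation:
det is linear in entry M[0][1]: det = old_det + (v - -3) * C_01
Cofactor C_01 = -6
Want det = 0: -24 + (v - -3) * -6 = 0
  (v - -3) = 24 / -6 = -4
  v = -3 + (-4) = -7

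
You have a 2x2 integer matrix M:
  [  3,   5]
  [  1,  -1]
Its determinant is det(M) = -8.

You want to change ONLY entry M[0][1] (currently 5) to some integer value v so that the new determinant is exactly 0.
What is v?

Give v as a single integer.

Answer: -3

Derivation:
det is linear in entry M[0][1]: det = old_det + (v - 5) * C_01
Cofactor C_01 = -1
Want det = 0: -8 + (v - 5) * -1 = 0
  (v - 5) = 8 / -1 = -8
  v = 5 + (-8) = -3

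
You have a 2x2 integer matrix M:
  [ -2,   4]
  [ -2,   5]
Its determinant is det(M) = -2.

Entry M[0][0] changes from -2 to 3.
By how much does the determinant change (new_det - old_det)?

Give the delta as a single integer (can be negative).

Answer: 25

Derivation:
Cofactor C_00 = 5
Entry delta = 3 - -2 = 5
Det delta = entry_delta * cofactor = 5 * 5 = 25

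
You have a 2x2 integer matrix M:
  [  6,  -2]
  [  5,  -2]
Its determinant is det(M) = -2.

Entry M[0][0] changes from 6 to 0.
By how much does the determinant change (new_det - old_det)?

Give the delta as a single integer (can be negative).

Answer: 12

Derivation:
Cofactor C_00 = -2
Entry delta = 0 - 6 = -6
Det delta = entry_delta * cofactor = -6 * -2 = 12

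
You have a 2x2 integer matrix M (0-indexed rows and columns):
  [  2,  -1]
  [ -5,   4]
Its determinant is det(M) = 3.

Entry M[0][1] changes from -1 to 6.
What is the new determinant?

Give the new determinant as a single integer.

det is linear in row 0: changing M[0][1] by delta changes det by delta * cofactor(0,1).
Cofactor C_01 = (-1)^(0+1) * minor(0,1) = 5
Entry delta = 6 - -1 = 7
Det delta = 7 * 5 = 35
New det = 3 + 35 = 38

Answer: 38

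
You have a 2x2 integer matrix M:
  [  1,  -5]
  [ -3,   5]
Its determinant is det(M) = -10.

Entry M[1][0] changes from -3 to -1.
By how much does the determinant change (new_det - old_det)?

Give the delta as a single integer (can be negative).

Answer: 10

Derivation:
Cofactor C_10 = 5
Entry delta = -1 - -3 = 2
Det delta = entry_delta * cofactor = 2 * 5 = 10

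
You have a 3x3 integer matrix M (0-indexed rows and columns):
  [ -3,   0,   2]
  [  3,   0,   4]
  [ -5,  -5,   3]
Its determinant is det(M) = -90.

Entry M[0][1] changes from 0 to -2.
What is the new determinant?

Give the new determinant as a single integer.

det is linear in row 0: changing M[0][1] by delta changes det by delta * cofactor(0,1).
Cofactor C_01 = (-1)^(0+1) * minor(0,1) = -29
Entry delta = -2 - 0 = -2
Det delta = -2 * -29 = 58
New det = -90 + 58 = -32

Answer: -32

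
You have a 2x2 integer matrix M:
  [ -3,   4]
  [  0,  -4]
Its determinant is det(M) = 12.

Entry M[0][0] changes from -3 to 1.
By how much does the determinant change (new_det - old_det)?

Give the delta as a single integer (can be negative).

Answer: -16

Derivation:
Cofactor C_00 = -4
Entry delta = 1 - -3 = 4
Det delta = entry_delta * cofactor = 4 * -4 = -16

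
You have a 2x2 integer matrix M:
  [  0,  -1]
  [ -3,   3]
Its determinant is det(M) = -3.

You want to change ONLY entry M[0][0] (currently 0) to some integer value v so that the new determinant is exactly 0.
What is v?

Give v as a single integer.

det is linear in entry M[0][0]: det = old_det + (v - 0) * C_00
Cofactor C_00 = 3
Want det = 0: -3 + (v - 0) * 3 = 0
  (v - 0) = 3 / 3 = 1
  v = 0 + (1) = 1

Answer: 1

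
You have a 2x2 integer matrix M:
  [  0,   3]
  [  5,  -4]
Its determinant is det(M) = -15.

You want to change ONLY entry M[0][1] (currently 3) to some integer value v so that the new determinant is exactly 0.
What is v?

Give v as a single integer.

det is linear in entry M[0][1]: det = old_det + (v - 3) * C_01
Cofactor C_01 = -5
Want det = 0: -15 + (v - 3) * -5 = 0
  (v - 3) = 15 / -5 = -3
  v = 3 + (-3) = 0

Answer: 0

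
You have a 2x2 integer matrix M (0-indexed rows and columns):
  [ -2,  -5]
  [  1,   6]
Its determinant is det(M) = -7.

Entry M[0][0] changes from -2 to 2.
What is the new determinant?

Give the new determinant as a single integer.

det is linear in row 0: changing M[0][0] by delta changes det by delta * cofactor(0,0).
Cofactor C_00 = (-1)^(0+0) * minor(0,0) = 6
Entry delta = 2 - -2 = 4
Det delta = 4 * 6 = 24
New det = -7 + 24 = 17

Answer: 17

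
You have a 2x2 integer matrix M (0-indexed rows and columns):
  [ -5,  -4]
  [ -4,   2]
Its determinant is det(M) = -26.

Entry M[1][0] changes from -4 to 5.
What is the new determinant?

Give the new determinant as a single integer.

det is linear in row 1: changing M[1][0] by delta changes det by delta * cofactor(1,0).
Cofactor C_10 = (-1)^(1+0) * minor(1,0) = 4
Entry delta = 5 - -4 = 9
Det delta = 9 * 4 = 36
New det = -26 + 36 = 10

Answer: 10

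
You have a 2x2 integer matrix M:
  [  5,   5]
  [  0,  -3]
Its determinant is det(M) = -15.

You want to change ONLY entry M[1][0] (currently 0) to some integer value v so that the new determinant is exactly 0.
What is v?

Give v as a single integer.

Answer: -3

Derivation:
det is linear in entry M[1][0]: det = old_det + (v - 0) * C_10
Cofactor C_10 = -5
Want det = 0: -15 + (v - 0) * -5 = 0
  (v - 0) = 15 / -5 = -3
  v = 0 + (-3) = -3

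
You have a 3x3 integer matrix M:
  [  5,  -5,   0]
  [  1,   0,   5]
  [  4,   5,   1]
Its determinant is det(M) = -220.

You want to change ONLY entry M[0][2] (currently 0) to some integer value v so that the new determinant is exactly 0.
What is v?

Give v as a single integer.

Answer: 44

Derivation:
det is linear in entry M[0][2]: det = old_det + (v - 0) * C_02
Cofactor C_02 = 5
Want det = 0: -220 + (v - 0) * 5 = 0
  (v - 0) = 220 / 5 = 44
  v = 0 + (44) = 44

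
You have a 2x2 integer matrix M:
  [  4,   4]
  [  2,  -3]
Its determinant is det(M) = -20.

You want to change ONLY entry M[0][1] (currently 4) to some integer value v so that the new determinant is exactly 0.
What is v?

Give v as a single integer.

det is linear in entry M[0][1]: det = old_det + (v - 4) * C_01
Cofactor C_01 = -2
Want det = 0: -20 + (v - 4) * -2 = 0
  (v - 4) = 20 / -2 = -10
  v = 4 + (-10) = -6

Answer: -6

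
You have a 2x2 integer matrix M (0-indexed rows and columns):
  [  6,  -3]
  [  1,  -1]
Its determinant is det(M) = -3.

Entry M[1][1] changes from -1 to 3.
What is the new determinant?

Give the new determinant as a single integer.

det is linear in row 1: changing M[1][1] by delta changes det by delta * cofactor(1,1).
Cofactor C_11 = (-1)^(1+1) * minor(1,1) = 6
Entry delta = 3 - -1 = 4
Det delta = 4 * 6 = 24
New det = -3 + 24 = 21

Answer: 21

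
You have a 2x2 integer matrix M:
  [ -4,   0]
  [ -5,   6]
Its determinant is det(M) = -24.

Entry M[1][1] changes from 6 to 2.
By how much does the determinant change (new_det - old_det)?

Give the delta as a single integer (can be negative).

Answer: 16

Derivation:
Cofactor C_11 = -4
Entry delta = 2 - 6 = -4
Det delta = entry_delta * cofactor = -4 * -4 = 16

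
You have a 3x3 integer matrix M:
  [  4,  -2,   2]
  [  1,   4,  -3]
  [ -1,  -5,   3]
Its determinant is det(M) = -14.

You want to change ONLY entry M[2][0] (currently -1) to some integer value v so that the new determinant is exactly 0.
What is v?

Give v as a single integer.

Answer: -8

Derivation:
det is linear in entry M[2][0]: det = old_det + (v - -1) * C_20
Cofactor C_20 = -2
Want det = 0: -14 + (v - -1) * -2 = 0
  (v - -1) = 14 / -2 = -7
  v = -1 + (-7) = -8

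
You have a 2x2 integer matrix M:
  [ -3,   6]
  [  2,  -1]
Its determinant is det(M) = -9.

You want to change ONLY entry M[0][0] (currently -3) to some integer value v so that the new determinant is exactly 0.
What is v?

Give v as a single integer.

Answer: -12

Derivation:
det is linear in entry M[0][0]: det = old_det + (v - -3) * C_00
Cofactor C_00 = -1
Want det = 0: -9 + (v - -3) * -1 = 0
  (v - -3) = 9 / -1 = -9
  v = -3 + (-9) = -12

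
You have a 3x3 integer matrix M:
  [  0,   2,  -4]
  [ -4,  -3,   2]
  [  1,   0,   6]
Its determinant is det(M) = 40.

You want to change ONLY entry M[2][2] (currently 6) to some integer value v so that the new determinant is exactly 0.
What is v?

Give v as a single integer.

Answer: 1

Derivation:
det is linear in entry M[2][2]: det = old_det + (v - 6) * C_22
Cofactor C_22 = 8
Want det = 0: 40 + (v - 6) * 8 = 0
  (v - 6) = -40 / 8 = -5
  v = 6 + (-5) = 1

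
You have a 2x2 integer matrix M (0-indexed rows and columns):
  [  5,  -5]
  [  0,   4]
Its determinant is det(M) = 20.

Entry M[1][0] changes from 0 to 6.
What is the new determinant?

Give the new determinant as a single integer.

det is linear in row 1: changing M[1][0] by delta changes det by delta * cofactor(1,0).
Cofactor C_10 = (-1)^(1+0) * minor(1,0) = 5
Entry delta = 6 - 0 = 6
Det delta = 6 * 5 = 30
New det = 20 + 30 = 50

Answer: 50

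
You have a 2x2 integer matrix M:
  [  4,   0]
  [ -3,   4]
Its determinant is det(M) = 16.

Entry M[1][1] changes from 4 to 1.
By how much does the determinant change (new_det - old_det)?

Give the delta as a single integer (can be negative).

Cofactor C_11 = 4
Entry delta = 1 - 4 = -3
Det delta = entry_delta * cofactor = -3 * 4 = -12

Answer: -12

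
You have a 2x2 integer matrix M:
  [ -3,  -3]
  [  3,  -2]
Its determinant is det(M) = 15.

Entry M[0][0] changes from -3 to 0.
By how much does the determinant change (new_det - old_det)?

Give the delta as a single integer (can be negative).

Answer: -6

Derivation:
Cofactor C_00 = -2
Entry delta = 0 - -3 = 3
Det delta = entry_delta * cofactor = 3 * -2 = -6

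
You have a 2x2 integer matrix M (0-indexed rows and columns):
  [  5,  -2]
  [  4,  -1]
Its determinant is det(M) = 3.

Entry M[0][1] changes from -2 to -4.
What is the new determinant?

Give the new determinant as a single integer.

det is linear in row 0: changing M[0][1] by delta changes det by delta * cofactor(0,1).
Cofactor C_01 = (-1)^(0+1) * minor(0,1) = -4
Entry delta = -4 - -2 = -2
Det delta = -2 * -4 = 8
New det = 3 + 8 = 11

Answer: 11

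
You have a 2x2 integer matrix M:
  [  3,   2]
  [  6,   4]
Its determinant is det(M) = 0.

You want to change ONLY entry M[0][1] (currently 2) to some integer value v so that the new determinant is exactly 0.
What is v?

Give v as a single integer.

det is linear in entry M[0][1]: det = old_det + (v - 2) * C_01
Cofactor C_01 = -6
Want det = 0: 0 + (v - 2) * -6 = 0
  (v - 2) = 0 / -6 = 0
  v = 2 + (0) = 2

Answer: 2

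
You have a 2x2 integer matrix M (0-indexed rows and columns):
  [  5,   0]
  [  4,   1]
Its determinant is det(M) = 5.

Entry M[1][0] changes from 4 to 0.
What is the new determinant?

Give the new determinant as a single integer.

det is linear in row 1: changing M[1][0] by delta changes det by delta * cofactor(1,0).
Cofactor C_10 = (-1)^(1+0) * minor(1,0) = 0
Entry delta = 0 - 4 = -4
Det delta = -4 * 0 = 0
New det = 5 + 0 = 5

Answer: 5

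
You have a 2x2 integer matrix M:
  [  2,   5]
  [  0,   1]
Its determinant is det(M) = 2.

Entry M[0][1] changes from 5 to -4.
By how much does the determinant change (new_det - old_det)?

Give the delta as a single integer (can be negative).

Answer: 0

Derivation:
Cofactor C_01 = 0
Entry delta = -4 - 5 = -9
Det delta = entry_delta * cofactor = -9 * 0 = 0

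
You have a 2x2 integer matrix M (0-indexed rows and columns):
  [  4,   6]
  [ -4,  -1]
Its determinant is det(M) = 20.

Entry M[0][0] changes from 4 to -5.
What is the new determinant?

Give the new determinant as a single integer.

Answer: 29

Derivation:
det is linear in row 0: changing M[0][0] by delta changes det by delta * cofactor(0,0).
Cofactor C_00 = (-1)^(0+0) * minor(0,0) = -1
Entry delta = -5 - 4 = -9
Det delta = -9 * -1 = 9
New det = 20 + 9 = 29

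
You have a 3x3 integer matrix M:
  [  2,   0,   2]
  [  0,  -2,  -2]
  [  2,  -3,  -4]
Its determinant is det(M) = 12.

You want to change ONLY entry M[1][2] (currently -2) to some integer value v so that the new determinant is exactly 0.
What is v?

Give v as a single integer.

det is linear in entry M[1][2]: det = old_det + (v - -2) * C_12
Cofactor C_12 = 6
Want det = 0: 12 + (v - -2) * 6 = 0
  (v - -2) = -12 / 6 = -2
  v = -2 + (-2) = -4

Answer: -4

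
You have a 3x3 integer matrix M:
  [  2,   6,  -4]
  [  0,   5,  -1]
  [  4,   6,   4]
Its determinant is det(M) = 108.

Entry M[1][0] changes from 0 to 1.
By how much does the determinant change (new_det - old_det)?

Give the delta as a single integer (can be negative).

Answer: -48

Derivation:
Cofactor C_10 = -48
Entry delta = 1 - 0 = 1
Det delta = entry_delta * cofactor = 1 * -48 = -48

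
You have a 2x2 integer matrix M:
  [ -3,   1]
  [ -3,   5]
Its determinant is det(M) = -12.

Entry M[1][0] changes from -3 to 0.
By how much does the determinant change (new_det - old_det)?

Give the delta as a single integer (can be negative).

Cofactor C_10 = -1
Entry delta = 0 - -3 = 3
Det delta = entry_delta * cofactor = 3 * -1 = -3

Answer: -3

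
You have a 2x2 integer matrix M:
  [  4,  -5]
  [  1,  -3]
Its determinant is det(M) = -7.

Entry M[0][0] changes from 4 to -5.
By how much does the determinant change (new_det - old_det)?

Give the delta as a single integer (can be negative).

Cofactor C_00 = -3
Entry delta = -5 - 4 = -9
Det delta = entry_delta * cofactor = -9 * -3 = 27

Answer: 27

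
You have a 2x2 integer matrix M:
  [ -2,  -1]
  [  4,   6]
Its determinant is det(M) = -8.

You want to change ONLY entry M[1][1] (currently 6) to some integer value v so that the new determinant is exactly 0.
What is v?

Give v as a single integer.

det is linear in entry M[1][1]: det = old_det + (v - 6) * C_11
Cofactor C_11 = -2
Want det = 0: -8 + (v - 6) * -2 = 0
  (v - 6) = 8 / -2 = -4
  v = 6 + (-4) = 2

Answer: 2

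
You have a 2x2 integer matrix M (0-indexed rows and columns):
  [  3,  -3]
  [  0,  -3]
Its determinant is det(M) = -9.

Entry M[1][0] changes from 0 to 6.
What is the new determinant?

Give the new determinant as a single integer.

det is linear in row 1: changing M[1][0] by delta changes det by delta * cofactor(1,0).
Cofactor C_10 = (-1)^(1+0) * minor(1,0) = 3
Entry delta = 6 - 0 = 6
Det delta = 6 * 3 = 18
New det = -9 + 18 = 9

Answer: 9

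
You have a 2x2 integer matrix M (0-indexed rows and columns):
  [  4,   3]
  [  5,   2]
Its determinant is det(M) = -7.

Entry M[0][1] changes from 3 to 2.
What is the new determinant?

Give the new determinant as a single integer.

det is linear in row 0: changing M[0][1] by delta changes det by delta * cofactor(0,1).
Cofactor C_01 = (-1)^(0+1) * minor(0,1) = -5
Entry delta = 2 - 3 = -1
Det delta = -1 * -5 = 5
New det = -7 + 5 = -2

Answer: -2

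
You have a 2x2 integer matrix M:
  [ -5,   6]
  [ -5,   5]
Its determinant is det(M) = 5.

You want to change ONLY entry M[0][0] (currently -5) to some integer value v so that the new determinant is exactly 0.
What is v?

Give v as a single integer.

Answer: -6

Derivation:
det is linear in entry M[0][0]: det = old_det + (v - -5) * C_00
Cofactor C_00 = 5
Want det = 0: 5 + (v - -5) * 5 = 0
  (v - -5) = -5 / 5 = -1
  v = -5 + (-1) = -6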